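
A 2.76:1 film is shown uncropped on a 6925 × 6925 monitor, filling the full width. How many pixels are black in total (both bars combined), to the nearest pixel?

30580399 pixels

Content height = 6925 / 2.760 ≈ 2509.0580 px.
Leftover height: 6925 − 2509.0580 = 4415.9420 px.
Across the 6925-px span: 4415.9420 × 6925 ≈ 30580399 px.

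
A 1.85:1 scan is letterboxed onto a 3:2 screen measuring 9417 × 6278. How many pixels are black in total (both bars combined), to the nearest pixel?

1.85:1 (1.850) > 3:2 (1.500), so the scan fills the width.
That makes the image 5090.2703 px tall (9417 / 1.850).
Leftover height: 6278 − 5090.2703 = 1187.7297 px.
Across the 9417-px span: 1187.7297 × 9417 ≈ 11184851 px.

11184851 pixels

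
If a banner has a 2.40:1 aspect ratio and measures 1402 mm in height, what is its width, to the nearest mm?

1402 × 2.400 = 3364.80.

3365 mm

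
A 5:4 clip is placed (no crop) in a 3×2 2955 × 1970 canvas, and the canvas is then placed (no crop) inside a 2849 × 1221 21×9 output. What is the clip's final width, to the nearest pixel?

First fit — 5:4 into 2955×1970 spans the height: 2462.50 × 1970.00.
3×2 in 2849×1221: fills the height, so the intermediate becomes 1831.50 × 1221.00 — a scale of ×0.6198.
So the clip's width is 2462.50 × 0.6198 ≈ 1526.25.

1526 px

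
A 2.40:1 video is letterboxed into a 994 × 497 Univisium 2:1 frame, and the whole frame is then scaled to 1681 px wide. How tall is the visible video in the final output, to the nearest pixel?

700 px

In the 994×497 frame the video fills the width: height = 994 / 2.400 ≈ 414.17 px.
The frame scales by 1681/994 = 1.6911; 414.17 × 1.6911 ≈ 700.42 px.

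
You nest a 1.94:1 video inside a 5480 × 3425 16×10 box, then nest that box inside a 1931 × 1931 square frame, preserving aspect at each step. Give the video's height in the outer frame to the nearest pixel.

995 px

First fit — 1.94:1 into 5480×3425 spans the width: 5480.00 × 2824.74.
16×10 in 1931×1931: fills the width, so the intermediate becomes 1931.00 × 1206.88 — a scale of ×0.3524.
The video scales with it: height 2824.74 × 0.3524 ≈ 995.36.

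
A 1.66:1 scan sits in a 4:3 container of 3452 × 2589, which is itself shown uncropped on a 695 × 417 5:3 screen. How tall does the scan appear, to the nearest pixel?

1.66:1 in 3452×2589: fills the width, so the scan is 3452.00 × 2079.52.
The 4:3 canvas is height-limited in 695×417, giving 556.00 × 417.00; scale factor 0.1611.
Applying the same ×0.1611: 2079.52 → 334.94.

335 px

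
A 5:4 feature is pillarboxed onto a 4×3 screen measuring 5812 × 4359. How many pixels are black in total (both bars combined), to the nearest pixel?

1583407 pixels

Since 1.250 < 1.333, the feature is height-limited.
The feature is 4359 × 5/4 ≈ 5448.7500 px wide.
Leftover width: 5812 − 5448.7500 = 363.2500 px.
That's 363.2500 × 4359 ≈ 1583407 black pixels.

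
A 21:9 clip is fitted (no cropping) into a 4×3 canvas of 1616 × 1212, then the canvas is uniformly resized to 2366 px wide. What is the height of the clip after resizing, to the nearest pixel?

In the 1616×1212 frame the clip fills the width: height = 1616 × 9/21 ≈ 692.57 px.
Scaling 1616 → 2366 is ×1.4641, so the height becomes 692.57 × 1.4641 ≈ 1014.00 px.

1014 px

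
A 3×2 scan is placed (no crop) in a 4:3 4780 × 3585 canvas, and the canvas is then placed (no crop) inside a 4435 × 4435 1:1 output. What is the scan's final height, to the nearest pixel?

3×2 in 4780×3585: fills the width, so the scan is 4780.00 × 3186.67.
Second fit — the 4:3 canvas into 4435×4435 spans the width: 4435.00 × 3326.25 (×0.9278 from 4780×3585).
So the scan's height is 3186.67 × 0.9278 ≈ 2956.67.

2957 px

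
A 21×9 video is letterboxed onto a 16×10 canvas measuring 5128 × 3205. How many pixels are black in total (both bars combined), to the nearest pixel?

5165361 pixels

21×9 (2.333) > 16×10 (1.600), so the video fills the width.
That makes the image 2197.7143 px tall (5128 × 9/21).
3205 − 2197.7143 = 1007.2857 px of bars.
That's 1007.2857 × 5128 ≈ 5165361 black pixels.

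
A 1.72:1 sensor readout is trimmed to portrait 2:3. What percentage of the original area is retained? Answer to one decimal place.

38.8%

portrait 2:3 is narrower than 1.72:1, so the crop keeps the full height and trims the width.
Area ratio = (0.667)/(1.720) = 38.76% retained.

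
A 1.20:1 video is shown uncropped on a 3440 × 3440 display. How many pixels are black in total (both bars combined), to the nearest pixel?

1.20:1 (1.200) > square (1.000), so the video fills the width.
The video is 3440 / 1.200 ≈ 2866.6667 px tall.
3440 − 2866.6667 = 573.3333 px of bars.
Bar area = 573.3333 × 3440 ≈ 1972267 px.

1972267 pixels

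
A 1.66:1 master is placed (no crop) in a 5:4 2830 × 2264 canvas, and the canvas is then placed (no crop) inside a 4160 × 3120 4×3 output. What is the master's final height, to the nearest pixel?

First fit — 1.66:1 into 2830×2264 spans the width: 2830.00 × 1704.82.
The 5:4 canvas is height-limited in 4160×3120, giving 3900.00 × 3120.00; scale factor 1.3781.
Applying the same ×1.3781: 1704.82 → 2349.40.

2349 px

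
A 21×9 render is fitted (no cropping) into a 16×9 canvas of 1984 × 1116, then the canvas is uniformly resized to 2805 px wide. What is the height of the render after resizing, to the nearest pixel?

Fitted into 1984×1116, the render spans the width; its height is 1984 × 9/21 ≈ 850.29 px.
Resizing to 2805 px wide multiplies everything by 1.4138: 850.29 → 1202.14 px.

1202 px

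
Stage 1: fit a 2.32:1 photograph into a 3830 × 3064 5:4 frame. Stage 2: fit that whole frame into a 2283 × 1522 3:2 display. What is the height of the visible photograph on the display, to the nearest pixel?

820 px

Inside the 3830×3064 canvas the photograph is width-limited at 3830.00 × 1650.86.
5:4 in 2283×1522: fills the height, so the intermediate becomes 1902.50 × 1522.00 — a scale of ×0.4967.
Applying the same ×0.4967: 1650.86 → 820.04.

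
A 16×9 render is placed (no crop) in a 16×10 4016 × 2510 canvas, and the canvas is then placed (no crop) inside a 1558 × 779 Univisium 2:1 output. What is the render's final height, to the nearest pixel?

16×9 in 4016×2510: fills the width, so the render is 4016.00 × 2259.00.
Second fit — the 16×10 canvas into 1558×779 spans the height: 1246.40 × 779.00 (×0.3104 from 4016×2510).
So the render's height is 2259.00 × 0.3104 ≈ 701.10.

701 px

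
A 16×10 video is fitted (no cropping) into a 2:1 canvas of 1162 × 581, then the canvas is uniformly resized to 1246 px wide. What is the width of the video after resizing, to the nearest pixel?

Fitted into 1162×581, the video spans the height; its width is 581 × 16/10 ≈ 929.60 px.
Scaling 1162 → 1246 is ×1.0723, so the width becomes 929.60 × 1.0723 ≈ 996.80 px.

997 px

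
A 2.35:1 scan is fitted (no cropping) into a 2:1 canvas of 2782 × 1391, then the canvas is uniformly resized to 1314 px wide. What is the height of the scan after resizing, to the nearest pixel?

At 2782×1391 the scan is width-limited, so height = 2782 / 2.350 ≈ 1183.83 px.
Resizing to 1314 px wide multiplies everything by 0.4723: 1183.83 → 559.15 px.

559 px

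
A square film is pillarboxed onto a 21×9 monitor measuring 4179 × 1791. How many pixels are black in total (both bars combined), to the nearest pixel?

4276908 pixels

square is narrower than 21×9, so it spans the full height.
Content width = 1791 × 1/1 ≈ 1791.0000 px.
Leftover width: 4179 − 1791.0000 = 2388.0000 px.
Across the 1791-px span: 2388.0000 × 1791 ≈ 4276908 px.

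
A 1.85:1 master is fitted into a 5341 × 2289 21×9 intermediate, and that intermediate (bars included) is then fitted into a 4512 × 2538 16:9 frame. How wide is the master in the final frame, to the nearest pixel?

3577 px

Inside the 5341×2289 canvas the master is height-limited at 4234.65 × 2289.00.
21×9 in 4512×2538: fills the width, so the intermediate becomes 4512.00 × 1933.71 — a scale of ×0.8448.
Applying the same ×0.8448: 4234.65 → 3577.37.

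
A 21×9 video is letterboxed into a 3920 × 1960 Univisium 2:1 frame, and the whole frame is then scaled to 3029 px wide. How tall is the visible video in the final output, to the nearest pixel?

In the 3920×1960 frame the video fills the width: height = 3920 × 9/21 ≈ 1680.00 px.
The frame scales by 3029/3920 = 0.7727; 1680.00 × 0.7727 ≈ 1298.14 px.

1298 px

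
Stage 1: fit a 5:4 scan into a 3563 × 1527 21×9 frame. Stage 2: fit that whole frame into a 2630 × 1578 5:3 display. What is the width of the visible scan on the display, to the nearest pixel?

1409 px

Inside the 3563×1527 canvas the scan is height-limited at 1908.75 × 1527.00.
21×9 in 2630×1578: fills the width, so the intermediate becomes 2630.00 × 1127.14 — a scale of ×0.7381.
The scan scales with it: width 1908.75 × 0.7381 ≈ 1408.93.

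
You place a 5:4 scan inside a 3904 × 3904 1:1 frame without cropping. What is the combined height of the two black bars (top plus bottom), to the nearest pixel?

5:4 (1.250) > 1:1 (1.000), so the scan fills the width.
Content height = 3904 × 4/5 ≈ 3123.20 px.
Black = 3904 − 3123.20 = 780.80 px.

781 px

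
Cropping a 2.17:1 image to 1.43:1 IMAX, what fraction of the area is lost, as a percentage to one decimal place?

34.1%

Going from 2.17:1 to 1.43:1 IMAX means cutting width while keeping height.
Area ratio = (1.430)/(2.170) = 65.90%; the remaining 34.10% is cropped out.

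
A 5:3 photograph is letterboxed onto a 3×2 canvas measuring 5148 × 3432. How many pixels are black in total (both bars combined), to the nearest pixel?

1766794 pixels

5:3 is wider than 3×2, so it spans the full width.
Content height = 5148 × 3/5 ≈ 3088.8000 px.
3432 − 3088.8000 = 343.2000 px of bars.
That's 343.2000 × 5148 ≈ 1766794 black pixels.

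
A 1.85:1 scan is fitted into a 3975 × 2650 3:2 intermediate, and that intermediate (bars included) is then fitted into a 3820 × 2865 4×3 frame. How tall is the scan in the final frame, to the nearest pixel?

1.85:1 in 3975×2650: fills the width, so the scan is 3975.00 × 2148.65.
The 3:2 canvas is width-limited in 3820×2865, giving 3820.00 × 2546.67; scale factor 0.9610.
The scan scales with it: height 2148.65 × 0.9610 ≈ 2064.86.

2065 px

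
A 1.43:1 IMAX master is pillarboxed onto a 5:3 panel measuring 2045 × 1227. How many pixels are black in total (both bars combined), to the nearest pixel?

1.43:1 IMAX is narrower than 5:3, so it spans the full height.
The master is 1227 × 1.430 ≈ 1754.6100 px wide.
Black = 2045 − 1754.6100 = 290.3900 px.
Across the 1227-px span: 290.3900 × 1227 ≈ 356309 px.

356309 pixels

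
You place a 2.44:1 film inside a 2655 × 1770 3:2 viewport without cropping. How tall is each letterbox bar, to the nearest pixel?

341 px

2.44:1 (2.440) > 3:2 (1.500), so the film fills the width.
Content height = 2655 / 2.440 ≈ 1088.11 px.
Black = 1770 − 1088.11 = 681.89 px, or 340.94 per bar.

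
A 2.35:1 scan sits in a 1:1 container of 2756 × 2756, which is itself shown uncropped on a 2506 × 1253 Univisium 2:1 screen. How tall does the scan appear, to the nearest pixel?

533 px

2.35:1 in 2756×2756: fills the width, so the scan is 2756.00 × 1172.77.
Second fit — the 1:1 canvas into 2506×1253 spans the height: 1253.00 × 1253.00 (×0.4546 from 2756×2756).
So the scan's height is 1172.77 × 0.4546 ≈ 533.19.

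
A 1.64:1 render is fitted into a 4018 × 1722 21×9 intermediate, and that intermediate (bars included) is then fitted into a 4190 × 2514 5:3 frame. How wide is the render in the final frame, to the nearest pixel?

1.64:1 in 4018×1722: fills the height, so the render is 2824.08 × 1722.00.
Second fit — the 21×9 canvas into 4190×2514 spans the width: 4190.00 × 1795.71 (×1.0428 from 4018×1722).
The render scales with it: width 2824.08 × 1.0428 ≈ 2944.97.

2945 px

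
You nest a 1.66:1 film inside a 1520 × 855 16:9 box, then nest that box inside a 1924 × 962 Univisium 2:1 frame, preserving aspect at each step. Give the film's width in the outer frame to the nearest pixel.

Inside the 1520×855 canvas the film is height-limited at 1419.30 × 855.00.
The 16:9 canvas is height-limited in 1924×962, giving 1710.22 × 962.00; scale factor 1.1251.
So the film's width is 1419.30 × 1.1251 ≈ 1596.92.

1597 px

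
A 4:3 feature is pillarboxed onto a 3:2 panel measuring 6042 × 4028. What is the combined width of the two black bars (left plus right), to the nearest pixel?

671 px

Since 1.333 < 1.500, the feature is height-limited.
That makes the image 5370.67 px wide (4028 × 4/3).
Leftover width: 6042 − 5370.67 = 671.33 px.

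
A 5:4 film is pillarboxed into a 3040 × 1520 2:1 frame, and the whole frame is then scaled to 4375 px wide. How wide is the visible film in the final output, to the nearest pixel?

Fitted into 3040×1520, the film spans the height; its width is 1520 × 5/4 ≈ 1900.00 px.
Scaling 3040 → 4375 is ×1.4391, so the width becomes 1900.00 × 1.4391 ≈ 2734.38 px.

2734 px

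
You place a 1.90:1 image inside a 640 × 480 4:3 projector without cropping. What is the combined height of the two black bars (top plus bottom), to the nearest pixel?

1.90:1 is wider than 4:3, so it spans the full width.
Content height = 640 / 1.900 ≈ 336.84 px.
Black = 480 − 336.84 = 143.16 px.

143 px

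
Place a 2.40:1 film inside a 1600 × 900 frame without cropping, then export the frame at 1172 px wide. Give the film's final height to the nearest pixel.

488 px

Fitted into 1600×900, the film spans the width; its height is 1600 / 2.400 ≈ 666.67 px.
Resizing to 1172 px wide multiplies everything by 0.7325: 666.67 → 488.33 px.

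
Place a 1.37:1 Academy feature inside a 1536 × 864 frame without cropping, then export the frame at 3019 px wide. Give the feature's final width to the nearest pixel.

2327 px

At 1536×864 the feature is height-limited, so width = 864 × 1.370 ≈ 1183.68 px.
The frame scales by 3019/1536 = 1.9655; 1183.68 × 1.9655 ≈ 2326.52 px.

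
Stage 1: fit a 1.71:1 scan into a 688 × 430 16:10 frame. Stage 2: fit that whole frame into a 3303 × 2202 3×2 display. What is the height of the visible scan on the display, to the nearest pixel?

1932 px

1.71:1 in 688×430: fills the width, so the scan is 688.00 × 402.34.
16:10 in 3303×2202: fills the width, so the intermediate becomes 3303.00 × 2064.38 — a scale of ×4.8009.
The scan scales with it: height 402.34 × 4.8009 ≈ 1931.58.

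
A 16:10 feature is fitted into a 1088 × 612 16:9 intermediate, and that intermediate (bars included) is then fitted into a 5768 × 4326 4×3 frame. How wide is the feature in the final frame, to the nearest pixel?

Inside the 1088×612 canvas the feature is height-limited at 979.20 × 612.00.
16:9 in 5768×4326: fills the width, so the intermediate becomes 5768.00 × 3244.50 — a scale of ×5.3015.
Applying the same ×5.3015: 979.20 → 5191.20.

5191 px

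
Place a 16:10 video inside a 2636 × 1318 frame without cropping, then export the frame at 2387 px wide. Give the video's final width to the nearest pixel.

In the 2636×1318 frame the video fills the height: width = 1318 × 16/10 ≈ 2108.80 px.
The frame scales by 2387/2636 = 0.9055; 2108.80 × 0.9055 ≈ 1909.60 px.

1910 px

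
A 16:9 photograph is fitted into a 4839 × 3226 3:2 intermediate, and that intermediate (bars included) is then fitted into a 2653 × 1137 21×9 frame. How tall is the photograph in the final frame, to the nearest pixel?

959 px

16:9 in 4839×3226: fills the width, so the photograph is 4839.00 × 2721.94.
The 3:2 canvas is height-limited in 2653×1137, giving 1705.50 × 1137.00; scale factor 0.3524.
The photograph scales with it: height 2721.94 × 0.3524 ≈ 959.34.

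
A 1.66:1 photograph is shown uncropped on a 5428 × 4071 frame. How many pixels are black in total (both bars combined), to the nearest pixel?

4348482 pixels

1.66:1 (1.660) > 4×3 (1.333), so the photograph fills the width.
Content height = 5428 / 1.660 ≈ 3269.8795 px.
Leftover height: 4071 − 3269.8795 = 801.1205 px.
Bar area = 801.1205 × 5428 ≈ 4348482 px.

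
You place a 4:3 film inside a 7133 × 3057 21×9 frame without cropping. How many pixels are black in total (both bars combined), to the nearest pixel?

9345249 pixels

4:3 (1.333) < 21×9 (2.333), so the film fills the height.
The film is 3057 × 4/3 ≈ 4076.0000 px wide.
Leftover width: 7133 − 4076.0000 = 3057.0000 px.
That's 3057.0000 × 3057 ≈ 9345249 black pixels.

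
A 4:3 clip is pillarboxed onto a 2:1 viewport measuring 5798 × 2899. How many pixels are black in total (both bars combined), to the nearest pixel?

5602801 pixels

4:3 (1.333) < 2:1 (2.000), so the clip fills the height.
That makes the image 3865.3333 px wide (2899 × 4/3).
5798 − 3865.3333 = 1932.6667 px of bars.
Across the 2899-px span: 1932.6667 × 2899 ≈ 5602801 px.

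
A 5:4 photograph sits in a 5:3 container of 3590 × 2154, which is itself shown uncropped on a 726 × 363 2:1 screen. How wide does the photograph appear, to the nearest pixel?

First fit — 5:4 into 3590×2154 spans the height: 2692.50 × 2154.00.
5:3 in 726×363: fills the height, so the intermediate becomes 605.00 × 363.00 — a scale of ×0.1685.
The photograph scales with it: width 2692.50 × 0.1685 ≈ 453.75.

454 px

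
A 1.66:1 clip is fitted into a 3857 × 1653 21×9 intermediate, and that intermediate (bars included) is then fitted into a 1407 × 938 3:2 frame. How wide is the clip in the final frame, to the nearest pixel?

1001 px

Inside the 3857×1653 canvas the clip is height-limited at 2743.98 × 1653.00.
Second fit — the 21×9 canvas into 1407×938 spans the width: 1407.00 × 603.00 (×0.3648 from 3857×1653).
Applying the same ×0.3648: 2743.98 → 1000.98.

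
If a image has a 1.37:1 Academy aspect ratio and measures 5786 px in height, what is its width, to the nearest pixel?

At 1.37:1 Academy, 5786 × 1.370 ≈ 7926.82.

7927 px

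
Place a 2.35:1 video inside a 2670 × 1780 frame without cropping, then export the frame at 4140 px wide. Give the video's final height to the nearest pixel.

1762 px

Fitted into 2670×1780, the video spans the width; its height is 2670 / 2.350 ≈ 1136.17 px.
The frame scales by 4140/2670 = 1.5506; 1136.17 × 1.5506 ≈ 1761.70 px.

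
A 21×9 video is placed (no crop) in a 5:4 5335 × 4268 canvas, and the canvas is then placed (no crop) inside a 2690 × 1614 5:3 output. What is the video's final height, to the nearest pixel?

865 px

First fit — 21×9 into 5335×4268 spans the width: 5335.00 × 2286.43.
The 5:4 canvas is height-limited in 2690×1614, giving 2017.50 × 1614.00; scale factor 0.3782.
Applying the same ×0.3782: 2286.43 → 864.64.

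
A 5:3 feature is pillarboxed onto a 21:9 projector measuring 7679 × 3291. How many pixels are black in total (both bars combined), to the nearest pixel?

7220454 pixels

5:3 is narrower than 21:9, so it spans the full height.
Content width = 3291 × 5/3 ≈ 5485.0000 px.
Black = 7679 − 5485.0000 = 2194.0000 px.
Across the 3291-px span: 2194.0000 × 3291 ≈ 7220454 px.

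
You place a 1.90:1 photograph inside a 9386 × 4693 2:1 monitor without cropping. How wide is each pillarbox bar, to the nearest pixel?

235 px

Since 1.900 < 2.000, the photograph is height-limited.
Content width = 4693 × 1.900 ≈ 8916.70 px.
Leftover width: 9386 − 8916.70 = 469.30 px → 234.65 each side.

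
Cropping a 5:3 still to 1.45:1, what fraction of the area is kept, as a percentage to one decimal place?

The height stays; only width is cut (since 1.45:1 is narrower than 5:3).
Fraction kept = (1.450)/(1.667) ≈ 87.00%.

87.0%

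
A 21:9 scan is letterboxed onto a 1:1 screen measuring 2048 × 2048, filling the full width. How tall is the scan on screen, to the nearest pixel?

878 px

That makes the image 877.71 px tall (2048 × 9/21).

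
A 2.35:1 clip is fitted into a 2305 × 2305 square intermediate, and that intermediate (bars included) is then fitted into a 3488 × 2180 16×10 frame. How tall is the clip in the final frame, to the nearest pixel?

928 px

Inside the 2305×2305 canvas the clip is width-limited at 2305.00 × 980.85.
Second fit — the square canvas into 3488×2180 spans the height: 2180.00 × 2180.00 (×0.9458 from 2305×2305).
So the clip's height is 980.85 × 0.9458 ≈ 927.66.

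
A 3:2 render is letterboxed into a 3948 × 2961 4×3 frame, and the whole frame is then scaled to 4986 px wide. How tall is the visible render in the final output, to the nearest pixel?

3324 px

At 3948×2961 the render is width-limited, so height = 3948 × 2/3 ≈ 2632.00 px.
Resizing to 4986 px wide multiplies everything by 1.2629: 2632.00 → 3324.00 px.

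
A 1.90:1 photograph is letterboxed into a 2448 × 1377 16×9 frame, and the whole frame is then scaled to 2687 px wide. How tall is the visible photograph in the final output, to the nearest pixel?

At 2448×1377 the photograph is width-limited, so height = 2448 / 1.900 ≈ 1288.42 px.
Scaling 2448 → 2687 is ×1.0976, so the height becomes 1288.42 × 1.0976 ≈ 1414.21 px.

1414 px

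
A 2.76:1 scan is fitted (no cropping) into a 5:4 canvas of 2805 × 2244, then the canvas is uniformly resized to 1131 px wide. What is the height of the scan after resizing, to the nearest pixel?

410 px

In the 2805×2244 frame the scan fills the width: height = 2805 / 2.760 ≈ 1016.30 px.
The frame scales by 1131/2805 = 0.4032; 1016.30 × 0.4032 ≈ 409.78 px.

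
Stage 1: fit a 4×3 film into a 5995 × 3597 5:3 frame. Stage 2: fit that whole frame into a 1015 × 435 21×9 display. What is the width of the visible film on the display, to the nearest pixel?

580 px

First fit — 4×3 into 5995×3597 spans the height: 4796.00 × 3597.00.
The 5:3 canvas is height-limited in 1015×435, giving 725.00 × 435.00; scale factor 0.1209.
The film scales with it: width 4796.00 × 0.1209 ≈ 580.00.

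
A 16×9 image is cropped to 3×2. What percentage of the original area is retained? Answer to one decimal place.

84.4%

The height stays; only width is cut (since 3×2 is narrower than 16×9).
Area ratio = (1.500)/(1.778) = 84.38% retained.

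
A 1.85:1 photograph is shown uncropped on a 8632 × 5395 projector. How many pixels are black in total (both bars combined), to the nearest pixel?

1.85:1 (1.850) > 16×10 (1.600), so the photograph fills the width.
The photograph is 8632 / 1.850 ≈ 4665.9459 px tall.
Black = 5395 − 4665.9459 = 729.0541 px.
Bar area = 729.0541 × 8632 ≈ 6293195 px.

6293195 pixels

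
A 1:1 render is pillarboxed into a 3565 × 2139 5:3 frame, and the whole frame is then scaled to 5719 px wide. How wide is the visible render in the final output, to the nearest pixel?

Fitted into 3565×2139, the render spans the height; its width is 2139 × 1/1 ≈ 2139.00 px.
The frame scales by 5719/3565 = 1.6042; 2139.00 × 1.6042 ≈ 3431.40 px.

3431 px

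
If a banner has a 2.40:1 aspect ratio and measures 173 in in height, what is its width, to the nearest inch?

415 in

173 × 2.400 = 415.20.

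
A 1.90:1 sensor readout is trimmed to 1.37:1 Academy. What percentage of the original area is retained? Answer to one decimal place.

Going from 1.90:1 to 1.37:1 Academy means cutting width while keeping height.
Area ratio = (1.370)/(1.900) = 72.11% retained.

72.1%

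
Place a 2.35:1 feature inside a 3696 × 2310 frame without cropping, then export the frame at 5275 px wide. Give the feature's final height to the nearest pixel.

2245 px

At 3696×2310 the feature is width-limited, so height = 3696 / 2.350 ≈ 1572.77 px.
Scaling 3696 → 5275 is ×1.4272, so the height becomes 1572.77 × 1.4272 ≈ 2244.68 px.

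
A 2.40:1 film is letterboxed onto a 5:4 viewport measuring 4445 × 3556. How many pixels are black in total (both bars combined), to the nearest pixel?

2.40:1 (2.400) > 5:4 (1.250), so the film fills the width.
That makes the image 1852.0833 px tall (4445 / 2.400).
3556 − 1852.0833 = 1703.9167 px of bars.
That's 1703.9167 × 4445 ≈ 7573910 black pixels.

7573910 pixels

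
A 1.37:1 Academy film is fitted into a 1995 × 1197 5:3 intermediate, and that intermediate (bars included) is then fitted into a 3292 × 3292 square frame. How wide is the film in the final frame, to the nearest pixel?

2706 px

1.37:1 Academy in 1995×1197: fills the height, so the film is 1639.89 × 1197.00.
The 5:3 canvas is width-limited in 3292×3292, giving 3292.00 × 1975.20; scale factor 1.6501.
Applying the same ×1.6501: 1639.89 → 2706.02.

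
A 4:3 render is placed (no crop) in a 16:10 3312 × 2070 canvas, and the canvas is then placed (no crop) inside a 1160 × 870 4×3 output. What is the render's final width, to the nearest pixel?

967 px

Inside the 3312×2070 canvas the render is height-limited at 2760.00 × 2070.00.
16:10 in 1160×870: fills the width, so the intermediate becomes 1160.00 × 725.00 — a scale of ×0.3502.
The render scales with it: width 2760.00 × 0.3502 ≈ 966.67.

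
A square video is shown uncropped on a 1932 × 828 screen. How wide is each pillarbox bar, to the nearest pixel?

552 px

square is narrower than 21×9, so it spans the full height.
That makes the image 828.00 px wide (828 × 1/1).
Black = 1932 − 828.00 = 1104.00 px, or 552.00 per bar.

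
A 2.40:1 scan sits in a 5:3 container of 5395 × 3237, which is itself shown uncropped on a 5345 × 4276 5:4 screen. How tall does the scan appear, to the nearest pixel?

First fit — 2.40:1 into 5395×3237 spans the width: 5395.00 × 2247.92.
5:3 in 5345×4276: fills the width, so the intermediate becomes 5345.00 × 3207.00 — a scale of ×0.9907.
Applying the same ×0.9907: 2247.92 → 2227.08.

2227 px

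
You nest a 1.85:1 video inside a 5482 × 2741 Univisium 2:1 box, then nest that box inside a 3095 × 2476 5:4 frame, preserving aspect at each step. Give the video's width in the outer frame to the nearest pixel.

Inside the 5482×2741 canvas the video is height-limited at 5070.85 × 2741.00.
Second fit — the Univisium 2:1 canvas into 3095×2476 spans the width: 3095.00 × 1547.50 (×0.5646 from 5482×2741).
So the video's width is 5070.85 × 0.5646 ≈ 2862.88.

2863 px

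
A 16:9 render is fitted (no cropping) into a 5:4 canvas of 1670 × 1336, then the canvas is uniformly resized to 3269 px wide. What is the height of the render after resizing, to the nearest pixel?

At 1670×1336 the render is width-limited, so height = 1670 × 9/16 ≈ 939.38 px.
Resizing to 3269 px wide multiplies everything by 1.9575: 939.38 → 1838.81 px.

1839 px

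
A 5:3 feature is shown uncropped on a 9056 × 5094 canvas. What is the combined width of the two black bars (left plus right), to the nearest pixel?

Since 1.667 < 1.778, the feature is height-limited.
That makes the image 8490.00 px wide (5094 × 5/3).
Leftover width: 9056 − 8490.00 = 566.00 px.

566 px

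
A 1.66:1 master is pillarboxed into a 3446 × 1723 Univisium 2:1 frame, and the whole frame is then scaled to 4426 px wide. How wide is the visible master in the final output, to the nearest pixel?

3674 px

At 3446×1723 the master is height-limited, so width = 1723 × 1.660 ≈ 2860.18 px.
The frame scales by 4426/3446 = 1.2844; 2860.18 × 1.2844 ≈ 3673.58 px.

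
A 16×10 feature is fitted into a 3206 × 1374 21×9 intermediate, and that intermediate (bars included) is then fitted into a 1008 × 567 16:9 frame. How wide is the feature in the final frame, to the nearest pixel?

691 px

First fit — 16×10 into 3206×1374 spans the height: 2198.40 × 1374.00.
21×9 in 1008×567: fills the width, so the intermediate becomes 1008.00 × 432.00 — a scale of ×0.3144.
The feature scales with it: width 2198.40 × 0.3144 ≈ 691.20.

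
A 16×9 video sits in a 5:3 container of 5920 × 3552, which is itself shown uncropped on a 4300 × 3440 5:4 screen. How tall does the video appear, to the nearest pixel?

2419 px

Inside the 5920×3552 canvas the video is width-limited at 5920.00 × 3330.00.
5:3 in 4300×3440: fills the width, so the intermediate becomes 4300.00 × 2580.00 — a scale of ×0.7264.
The video scales with it: height 3330.00 × 0.7264 ≈ 2418.75.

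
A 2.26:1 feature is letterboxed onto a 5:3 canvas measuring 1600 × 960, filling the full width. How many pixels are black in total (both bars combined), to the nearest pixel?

403257 pixels

The feature is 1600 / 2.260 ≈ 707.9646 px tall.
960 − 707.9646 = 252.0354 px of bars.
That's 252.0354 × 1600 ≈ 403257 black pixels.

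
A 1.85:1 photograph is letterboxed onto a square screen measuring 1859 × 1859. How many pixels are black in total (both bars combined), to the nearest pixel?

1587837 pixels

1.85:1 is wider than square, so it spans the full width.
That makes the image 1004.8649 px tall (1859 / 1.850).
Leftover height: 1859 − 1004.8649 = 854.1351 px.
Across the 1859-px span: 854.1351 × 1859 ≈ 1587837 px.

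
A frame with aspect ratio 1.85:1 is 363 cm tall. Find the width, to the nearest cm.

672 cm

Width = 363 × 1.850 = 671.55.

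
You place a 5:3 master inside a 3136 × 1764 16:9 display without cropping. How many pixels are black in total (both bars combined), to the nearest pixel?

5:3 (1.667) < 16:9 (1.778), so the master fills the height.
The master is 1764 × 5/3 ≈ 2940.0000 px wide.
Leftover width: 3136 − 2940.0000 = 196.0000 px.
Across the 1764-px span: 196.0000 × 1764 ≈ 345744 px.

345744 pixels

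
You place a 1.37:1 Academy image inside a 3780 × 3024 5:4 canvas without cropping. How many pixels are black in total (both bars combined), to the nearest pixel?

1.37:1 Academy (1.370) > 5:4 (1.250), so the image fills the width.
That makes the image 2759.1241 px tall (3780 / 1.370).
Leftover height: 3024 − 2759.1241 = 264.8759 px.
That's 264.8759 × 3780 ≈ 1001231 black pixels.

1001231 pixels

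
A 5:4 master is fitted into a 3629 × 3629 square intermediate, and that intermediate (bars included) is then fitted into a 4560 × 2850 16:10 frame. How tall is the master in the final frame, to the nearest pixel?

2280 px

First fit — 5:4 into 3629×3629 spans the width: 3629.00 × 2903.20.
Second fit — the square canvas into 4560×2850 spans the height: 2850.00 × 2850.00 (×0.7853 from 3629×3629).
So the master's height is 2903.20 × 0.7853 ≈ 2280.00.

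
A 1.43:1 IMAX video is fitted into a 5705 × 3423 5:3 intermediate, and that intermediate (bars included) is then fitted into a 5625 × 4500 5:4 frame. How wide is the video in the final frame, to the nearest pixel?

Inside the 5705×3423 canvas the video is height-limited at 4894.89 × 3423.00.
Second fit — the 5:3 canvas into 5625×4500 spans the width: 5625.00 × 3375.00 (×0.9860 from 5705×3423).
The video scales with it: width 4894.89 × 0.9860 ≈ 4826.25.

4826 px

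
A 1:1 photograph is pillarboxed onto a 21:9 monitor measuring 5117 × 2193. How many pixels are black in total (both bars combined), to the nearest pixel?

1:1 is narrower than 21:9, so it spans the full height.
The photograph is 2193 × 1/1 ≈ 2193.0000 px wide.
5117 − 2193.0000 = 2924.0000 px of bars.
Bar area = 2924.0000 × 2193 ≈ 6412332 px.

6412332 pixels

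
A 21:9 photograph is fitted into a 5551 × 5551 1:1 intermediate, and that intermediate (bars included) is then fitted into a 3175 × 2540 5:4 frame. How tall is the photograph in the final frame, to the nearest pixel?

Inside the 5551×5551 canvas the photograph is width-limited at 5551.00 × 2379.00.
The 1:1 canvas is height-limited in 3175×2540, giving 2540.00 × 2540.00; scale factor 0.4576.
So the photograph's height is 2379.00 × 0.4576 ≈ 1088.57.

1089 px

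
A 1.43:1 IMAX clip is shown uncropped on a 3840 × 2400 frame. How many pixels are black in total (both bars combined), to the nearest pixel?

979200 pixels

1.43:1 IMAX is narrower than 16×10, so it spans the full height.
Content width = 2400 × 1.430 ≈ 3432.0000 px.
Leftover width: 3840 − 3432.0000 = 408.0000 px.
Across the 2400-px span: 408.0000 × 2400 ≈ 979200 px.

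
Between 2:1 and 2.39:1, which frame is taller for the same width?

2 and 2.39; 2.39 > 2. The smaller width-to-height ratio is the taller frame.

2:1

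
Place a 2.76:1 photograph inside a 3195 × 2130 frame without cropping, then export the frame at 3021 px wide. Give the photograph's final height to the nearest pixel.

1095 px

At 3195×2130 the photograph is width-limited, so height = 3195 / 2.760 ≈ 1157.61 px.
The frame scales by 3021/3195 = 0.9455; 1157.61 × 0.9455 ≈ 1094.57 px.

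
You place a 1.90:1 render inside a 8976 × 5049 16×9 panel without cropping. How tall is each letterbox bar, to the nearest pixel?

1.90:1 (1.900) > 16×9 (1.778), so the render fills the width.
Content height = 8976 / 1.900 ≈ 4724.21 px.
Leftover height: 5049 − 4724.21 = 324.79 px → 162.39 each side.

162 px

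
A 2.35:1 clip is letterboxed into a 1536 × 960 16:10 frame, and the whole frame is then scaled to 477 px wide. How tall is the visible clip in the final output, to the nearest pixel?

203 px

At 1536×960 the clip is width-limited, so height = 1536 / 2.350 ≈ 653.62 px.
The frame scales by 477/1536 = 0.3105; 653.62 × 0.3105 ≈ 202.98 px.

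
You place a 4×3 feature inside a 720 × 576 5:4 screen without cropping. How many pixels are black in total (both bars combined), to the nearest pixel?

4×3 (1.333) > 5:4 (1.250), so the feature fills the width.
That makes the image 540.0000 px tall (720 × 3/4).
576 − 540.0000 = 36.0000 px of bars.
That's 36.0000 × 720 ≈ 25920 black pixels.

25920 pixels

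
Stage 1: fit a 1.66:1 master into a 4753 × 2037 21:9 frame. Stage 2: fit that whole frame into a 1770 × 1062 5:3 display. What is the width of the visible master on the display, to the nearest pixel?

1.66:1 in 4753×2037: fills the height, so the master is 3381.42 × 2037.00.
21:9 in 1770×1062: fills the width, so the intermediate becomes 1770.00 × 758.57 — a scale of ×0.3724.
The master scales with it: width 3381.42 × 0.3724 ≈ 1259.23.

1259 px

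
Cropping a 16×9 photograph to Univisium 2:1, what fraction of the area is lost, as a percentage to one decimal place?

11.1%

The width stays; only height is cut (since Univisium 2:1 is wider than 16×9).
(1.778)/(2.000) ≈ 0.889 of the area survives, leaving 11.11% discarded.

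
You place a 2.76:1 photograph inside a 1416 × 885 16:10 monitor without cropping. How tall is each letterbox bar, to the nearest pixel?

2.76:1 is wider than 16:10, so it spans the full width.
The photograph is 1416 / 2.760 ≈ 513.04 px tall.
Leftover height: 885 − 513.04 = 371.96 px → 185.98 each side.

186 px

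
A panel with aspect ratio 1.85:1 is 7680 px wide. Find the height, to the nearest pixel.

Height = 7680 / 1.850 = 4151.35.

4151 px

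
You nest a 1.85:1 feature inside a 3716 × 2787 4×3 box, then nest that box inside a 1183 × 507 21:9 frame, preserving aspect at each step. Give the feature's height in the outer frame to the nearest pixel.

First fit — 1.85:1 into 3716×2787 spans the width: 3716.00 × 2008.65.
Second fit — the 4×3 canvas into 1183×507 spans the height: 676.00 × 507.00 (×0.1819 from 3716×2787).
So the feature's height is 2008.65 × 0.1819 ≈ 365.41.

365 px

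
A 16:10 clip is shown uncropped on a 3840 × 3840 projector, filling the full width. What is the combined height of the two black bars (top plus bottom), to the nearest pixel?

1440 px

Content height = 3840 × 10/16 ≈ 2400.00 px.
Black = 3840 − 2400.00 = 1440.00 px.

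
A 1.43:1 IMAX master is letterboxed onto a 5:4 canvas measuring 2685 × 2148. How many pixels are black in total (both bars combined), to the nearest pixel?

1.43:1 IMAX (1.430) > 5:4 (1.250), so the master fills the width.
Content height = 2685 / 1.430 ≈ 1877.6224 px.
Black = 2148 − 1877.6224 = 270.3776 px.
That's 270.3776 × 2685 ≈ 725964 black pixels.

725964 pixels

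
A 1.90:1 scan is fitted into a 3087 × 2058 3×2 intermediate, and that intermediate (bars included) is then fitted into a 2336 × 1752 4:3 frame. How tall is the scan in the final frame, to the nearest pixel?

1229 px

First fit — 1.90:1 into 3087×2058 spans the width: 3087.00 × 1624.74.
The 3×2 canvas is width-limited in 2336×1752, giving 2336.00 × 1557.33; scale factor 0.7567.
So the scan's height is 1624.74 × 0.7567 ≈ 1229.47.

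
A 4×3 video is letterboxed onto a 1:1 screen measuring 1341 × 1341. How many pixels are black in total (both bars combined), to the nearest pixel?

4×3 is wider than 1:1, so it spans the full width.
The video is 1341 × 3/4 ≈ 1005.7500 px tall.
Leftover height: 1341 − 1005.7500 = 335.2500 px.
That's 335.2500 × 1341 ≈ 449570 black pixels.

449570 pixels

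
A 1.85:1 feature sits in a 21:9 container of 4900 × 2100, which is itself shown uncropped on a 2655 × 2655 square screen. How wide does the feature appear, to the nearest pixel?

Inside the 4900×2100 canvas the feature is height-limited at 3885.00 × 2100.00.
The 21:9 canvas is width-limited in 2655×2655, giving 2655.00 × 1137.86; scale factor 0.5418.
So the feature's width is 3885.00 × 0.5418 ≈ 2105.04.

2105 px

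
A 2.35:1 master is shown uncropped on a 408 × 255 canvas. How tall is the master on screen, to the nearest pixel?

2.35:1 (2.350) > 16×10 (1.600), so the master fills the width.
That makes the image 173.62 px tall (408 / 2.350).

174 px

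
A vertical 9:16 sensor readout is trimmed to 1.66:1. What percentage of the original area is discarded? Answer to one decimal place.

66.1%

1.66:1 is wider than vertical 9:16, so the crop keeps the full width and trims the height.
Fraction kept = (0.562)/(1.660) ≈ 33.89%, so 66.11% is lost.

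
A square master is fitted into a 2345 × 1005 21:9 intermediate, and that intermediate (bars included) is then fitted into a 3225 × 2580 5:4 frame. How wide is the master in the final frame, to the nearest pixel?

1382 px

square in 2345×1005: fills the height, so the master is 1005.00 × 1005.00.
The 21:9 canvas is width-limited in 3225×2580, giving 3225.00 × 1382.14; scale factor 1.3753.
The master scales with it: width 1005.00 × 1.3753 ≈ 1382.14.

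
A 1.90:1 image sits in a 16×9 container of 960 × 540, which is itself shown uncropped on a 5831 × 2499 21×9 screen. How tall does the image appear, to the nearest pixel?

1.90:1 in 960×540: fills the width, so the image is 960.00 × 505.26.
The 16×9 canvas is height-limited in 5831×2499, giving 4442.67 × 2499.00; scale factor 4.6278.
The image scales with it: height 505.26 × 4.6278 ≈ 2338.25.

2338 px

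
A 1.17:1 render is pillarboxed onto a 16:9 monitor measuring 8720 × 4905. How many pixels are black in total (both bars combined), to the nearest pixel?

14622541 pixels

1.17:1 is narrower than 16:9, so it spans the full height.
That makes the image 5738.8500 px wide (4905 × 1.170).
Black = 8720 − 5738.8500 = 2981.1500 px.
Across the 4905-px span: 2981.1500 × 4905 ≈ 14622541 px.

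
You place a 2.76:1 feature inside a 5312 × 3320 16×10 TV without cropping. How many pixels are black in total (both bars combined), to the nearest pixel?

2.76:1 is wider than 16×10, so it spans the full width.
Content height = 5312 / 2.760 ≈ 1924.6377 px.
Leftover height: 3320 − 1924.6377 = 1395.3623 px.
Across the 5312-px span: 1395.3623 × 5312 ≈ 7412165 px.

7412165 pixels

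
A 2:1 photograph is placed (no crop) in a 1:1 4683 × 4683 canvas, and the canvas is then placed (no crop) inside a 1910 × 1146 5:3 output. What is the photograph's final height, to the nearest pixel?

Inside the 4683×4683 canvas the photograph is width-limited at 4683.00 × 2341.50.
Second fit — the 1:1 canvas into 1910×1146 spans the height: 1146.00 × 1146.00 (×0.2447 from 4683×4683).
The photograph scales with it: height 2341.50 × 0.2447 ≈ 573.00.

573 px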